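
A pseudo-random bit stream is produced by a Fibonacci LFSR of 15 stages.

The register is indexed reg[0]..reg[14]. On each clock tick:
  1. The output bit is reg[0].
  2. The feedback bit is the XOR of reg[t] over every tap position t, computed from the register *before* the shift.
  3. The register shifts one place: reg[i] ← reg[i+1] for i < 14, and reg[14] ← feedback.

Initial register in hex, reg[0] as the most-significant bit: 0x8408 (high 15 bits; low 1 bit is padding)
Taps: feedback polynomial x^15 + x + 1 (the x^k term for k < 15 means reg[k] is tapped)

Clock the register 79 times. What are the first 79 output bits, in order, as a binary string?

step | reg (before) | out | fb
   0 | 100001000000100 | 1 | 1
   1 | 000010000001001 | 0 | 0
   2 | 000100000010010 | 0 | 0
   3 | 001000000100100 | 0 | 0
   4 | 010000001001000 | 0 | 1
   5 | 100000010010001 | 1 | 1
   6 | 000000100100011 | 0 | 0
   7 | 000001001000110 | 0 | 0
   8 | 000010010001100 | 0 | 0
   9 | 000100100011000 | 0 | 0
  10 | 001001000110000 | 0 | 0
  11 | 010010001100000 | 0 | 1
  12 | 100100011000001 | 1 | 1
  13 | 001000110000011 | 0 | 0
  14 | 010001100000110 | 0 | 1
  15 | 100011000001101 | 1 | 1
  16 | 000110000011011 | 0 | 0
  17 | 001100000110110 | 0 | 0
  18 | 011000001101100 | 0 | 1
  19 | 110000011011001 | 1 | 0
  20 | 100000110110010 | 1 | 1
  21 | 000001101100101 | 0 | 0
  22 | 000011011001010 | 0 | 0
  23 | 000110110010100 | 0 | 0
  24 | 001101100101000 | 0 | 0
  25 | 011011001010000 | 0 | 1
  26 | 110110010100001 | 1 | 0
  27 | 101100101000010 | 1 | 1
  28 | 011001010000101 | 0 | 1
  29 | 110010100001011 | 1 | 0
  30 | 100101000010110 | 1 | 1
  31 | 001010000101101 | 0 | 0
  32 | 010100001011010 | 0 | 1
  33 | 101000010110101 | 1 | 1
  34 | 010000101101011 | 0 | 1
  35 | 100001011010111 | 1 | 1
  36 | 000010110101111 | 0 | 0
  37 | 000101101011110 | 0 | 0
  38 | 001011010111100 | 0 | 0
  39 | 010110101111000 | 0 | 1
  40 | 101101011110001 | 1 | 1
  41 | 011010111100011 | 0 | 1
  42 | 110101111000111 | 1 | 0
  43 | 101011110001110 | 1 | 1
  44 | 010111100011101 | 0 | 1
  45 | 101111000111011 | 1 | 1
  46 | 011110001110111 | 0 | 1
  47 | 111100011101111 | 1 | 0
  48 | 111000111011110 | 1 | 0
  49 | 110001110111100 | 1 | 0
  50 | 100011101111000 | 1 | 1
  51 | 000111011110001 | 0 | 0
  52 | 001110111100010 | 0 | 0
  53 | 011101111000100 | 0 | 1
  54 | 111011110001001 | 1 | 0
  55 | 110111100010010 | 1 | 0
  56 | 101111000100100 | 1 | 1
  57 | 011110001001001 | 0 | 1
  58 | 111100010010011 | 1 | 0
  59 | 111000100100110 | 1 | 0
  60 | 110001001001100 | 1 | 0
  61 | 100010010011000 | 1 | 1
  62 | 000100100110001 | 0 | 0
  63 | 001001001100010 | 0 | 0
  64 | 010010011000100 | 0 | 1
  65 | 100100110001001 | 1 | 1
  66 | 001001100010011 | 0 | 0
  67 | 010011000100110 | 0 | 1
  68 | 100110001001101 | 1 | 1
  69 | 001100010011011 | 0 | 0
  70 | 011000100110110 | 0 | 1
  71 | 110001001101101 | 1 | 0
  72 | 100010011011010 | 1 | 1
  73 | 000100110110101 | 0 | 0
  74 | 001001101101010 | 0 | 0
  75 | 010011011010100 | 0 | 1
  76 | 100110110101001 | 1 | 1
  77 | 001101101010011 | 0 | 0
  78 | 011011010100110 | 0 | 1

1000010000001001000110000011011001010000101101011110001110111100010010011000100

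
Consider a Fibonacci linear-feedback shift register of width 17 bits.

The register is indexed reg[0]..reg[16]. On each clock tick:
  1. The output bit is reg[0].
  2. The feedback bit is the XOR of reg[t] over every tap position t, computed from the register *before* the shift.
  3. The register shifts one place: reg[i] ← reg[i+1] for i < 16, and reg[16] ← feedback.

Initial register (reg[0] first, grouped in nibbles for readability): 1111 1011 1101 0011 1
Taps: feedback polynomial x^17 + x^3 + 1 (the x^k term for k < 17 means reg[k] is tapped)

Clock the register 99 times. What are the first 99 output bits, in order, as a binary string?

111110111101001110010010101001111000001111001101110011101101000111011100001011111001111010101001101

step | reg (before) | out | fb
   0 | 11111011110100111 | 1 | 0
   1 | 11110111101001110 | 1 | 0
   2 | 11101111010011100 | 1 | 1
   3 | 11011110100111001 | 1 | 0
   4 | 10111101001110010 | 1 | 0
   5 | 01111010011100100 | 0 | 1
   6 | 11110100111001001 | 1 | 0
   7 | 11101001110010010 | 1 | 1
   8 | 11010011100100101 | 1 | 0
   9 | 10100111001001010 | 1 | 1
  10 | 01001110010010101 | 0 | 0
  11 | 10011100100101010 | 1 | 0
  12 | 00111001001010100 | 0 | 1
  13 | 01110010010101001 | 0 | 1
  14 | 11100100101010011 | 1 | 1
  15 | 11001001010100111 | 1 | 1
  16 | 10010010101001111 | 1 | 0
  17 | 00100101010011110 | 0 | 0
  18 | 01001010100111100 | 0 | 0
  19 | 10010101001111000 | 1 | 0
  20 | 00101010011110000 | 0 | 0
  21 | 01010100111100000 | 0 | 1
  22 | 10101001111000001 | 1 | 1
  23 | 01010011110000011 | 0 | 1
  24 | 10100111100000111 | 1 | 1
  25 | 01001111000001111 | 0 | 0
  26 | 10011110000011110 | 1 | 0
  27 | 00111100000111100 | 0 | 1
  28 | 01111000001111001 | 0 | 1
  29 | 11110000011110011 | 1 | 0
  30 | 11100000111100110 | 1 | 1
  31 | 11000001111001101 | 1 | 1
  32 | 10000011110011011 | 1 | 1
  33 | 00000111100110111 | 0 | 0
  34 | 00001111001101110 | 0 | 0
  35 | 00011110011011100 | 0 | 1
  36 | 00111100110111001 | 0 | 1
  37 | 01111001101110011 | 0 | 1
  38 | 11110011011100111 | 1 | 0
  39 | 11100110111001110 | 1 | 1
  40 | 11001101110011101 | 1 | 1
  41 | 10011011100111011 | 1 | 0
  42 | 00110111001110110 | 0 | 1
  43 | 01101110011101101 | 0 | 0
  44 | 11011100111011010 | 1 | 0
  45 | 10111001110110100 | 1 | 0
  46 | 01110011101101000 | 0 | 1
  47 | 11100111011010001 | 1 | 1
  48 | 11001110110100011 | 1 | 1
  49 | 10011101101000111 | 1 | 0
  50 | 00111011010001110 | 0 | 1
  51 | 01110110100011101 | 0 | 1
  52 | 11101101000111011 | 1 | 1
  53 | 11011010001110111 | 1 | 0
  54 | 10110100011101110 | 1 | 0
  55 | 01101000111011100 | 0 | 0
  56 | 11010001110111000 | 1 | 0
  57 | 10100011101110000 | 1 | 1
  58 | 01000111011100001 | 0 | 0
  59 | 10001110111000010 | 1 | 1
  60 | 00011101110000101 | 0 | 1
  61 | 00111011100001011 | 0 | 1
  62 | 01110111000010111 | 0 | 1
  63 | 11101110000101111 | 1 | 1
  64 | 11011100001011111 | 1 | 0
  65 | 10111000010111110 | 1 | 0
  66 | 01110000101111100 | 0 | 1
  67 | 11100001011111001 | 1 | 1
  68 | 11000010111110011 | 1 | 1
  69 | 10000101111100111 | 1 | 1
  70 | 00001011111001111 | 0 | 0
  71 | 00010111110011110 | 0 | 1
  72 | 00101111100111101 | 0 | 0
  73 | 01011111001111010 | 0 | 1
  74 | 10111110011110101 | 1 | 0
  75 | 01111100111101010 | 0 | 1
  76 | 11111001111010101 | 1 | 0
  77 | 11110011110101010 | 1 | 0
  78 | 11100111101010100 | 1 | 1
  79 | 11001111010101001 | 1 | 1
  80 | 10011110101010011 | 1 | 0
  81 | 00111101010100110 | 0 | 1
  82 | 01111010101001101 | 0 | 1
  83 | 11110101010011011 | 1 | 0
  84 | 11101010100110110 | 1 | 1
  85 | 11010101001101101 | 1 | 0
  86 | 10101010011011010 | 1 | 1
  87 | 01010100110110101 | 0 | 1
  88 | 10101001101101011 | 1 | 1
  89 | 01010011011010111 | 0 | 1
  90 | 10100110110101111 | 1 | 1
  91 | 01001101101011111 | 0 | 0
  92 | 10011011010111110 | 1 | 0
  93 | 00110110101111100 | 0 | 1
  94 | 01101101011111001 | 0 | 0
  95 | 11011010111110010 | 1 | 0
  96 | 10110101111100100 | 1 | 0
  97 | 01101011111001000 | 0 | 0
  98 | 11010111110010000 | 1 | 0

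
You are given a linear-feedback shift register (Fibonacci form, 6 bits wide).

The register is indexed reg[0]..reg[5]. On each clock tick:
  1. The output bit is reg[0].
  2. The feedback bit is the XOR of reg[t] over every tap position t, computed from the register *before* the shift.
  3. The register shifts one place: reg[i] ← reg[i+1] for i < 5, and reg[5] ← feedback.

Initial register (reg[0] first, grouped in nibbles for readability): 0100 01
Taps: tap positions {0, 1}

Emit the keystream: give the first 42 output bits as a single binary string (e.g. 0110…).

step | reg (before) | out | fb
   0 | 010001 | 0 | 1
   1 | 100011 | 1 | 1
   2 | 000111 | 0 | 0
   3 | 001110 | 0 | 0
   4 | 011100 | 0 | 1
   5 | 111001 | 1 | 0
   6 | 110010 | 1 | 0
   7 | 100100 | 1 | 1
   8 | 001001 | 0 | 0
   9 | 010010 | 0 | 1
  10 | 100101 | 1 | 1
  11 | 001011 | 0 | 0
  12 | 010110 | 0 | 1
  13 | 101101 | 1 | 1
  14 | 011011 | 0 | 1
  15 | 110111 | 1 | 0
  16 | 101110 | 1 | 1
  17 | 011101 | 0 | 1
  18 | 111011 | 1 | 0
  19 | 110110 | 1 | 0
  20 | 101100 | 1 | 1
  21 | 011001 | 0 | 1
  22 | 110011 | 1 | 0
  23 | 100110 | 1 | 1
  24 | 001101 | 0 | 0
  25 | 011010 | 0 | 1
  26 | 110101 | 1 | 0
  27 | 101010 | 1 | 1
  28 | 010101 | 0 | 1
  29 | 101011 | 1 | 1
  30 | 010111 | 0 | 1
  31 | 101111 | 1 | 1
  32 | 011111 | 0 | 1
  33 | 111111 | 1 | 0
  34 | 111110 | 1 | 0
  35 | 111100 | 1 | 0
  36 | 111000 | 1 | 0
  37 | 110000 | 1 | 0
  38 | 100000 | 1 | 1
  39 | 000001 | 0 | 0
  40 | 000010 | 0 | 0
  41 | 000100 | 0 | 0

010001110010010110111011001101010111111000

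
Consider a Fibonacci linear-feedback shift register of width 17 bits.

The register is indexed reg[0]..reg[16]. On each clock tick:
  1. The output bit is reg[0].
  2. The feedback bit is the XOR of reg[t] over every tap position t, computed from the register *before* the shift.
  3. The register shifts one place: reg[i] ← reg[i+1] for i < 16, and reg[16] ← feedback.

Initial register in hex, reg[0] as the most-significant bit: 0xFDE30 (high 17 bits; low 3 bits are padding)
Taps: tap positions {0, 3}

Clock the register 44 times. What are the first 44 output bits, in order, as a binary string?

11111101111000110000100101111101101000010100

tick  register→output (feedback)
  0  11111101111000110→1 (0)
  1  11111011110001100→1 (0)
  2  11110111100011000→1 (0)
  3  11101111000110000→1 (1)
  4  11011110001100001→1 (0)
  5  10111100011000010→1 (0)
  6  01111000110000100→0 (1)
  7  11110001100001001→1 (0)
  8  11100011000010010→1 (1)
  9  11000110000100101→1 (1)
 10  10001100001001011→1 (1)
 11  00011000010010111→0 (1)
 12  00110000100101111→0 (1)
 13  01100001001011111→0 (0)
 14  11000010010111110→1 (1)
 15  10000100101111101→1 (1)
 16  00001001011111011→0 (0)
 17  00010010111110110→0 (1)
 18  00100101111101101→0 (0)
 19  01001011111011010→0 (0)
 20  10010111110110100→1 (0)
 21  00101111101101000→0 (0)
 22  01011111011010000→0 (1)
 23  10111110110100001→1 (0)
 24  01111101101000010→0 (1)
 25  11111011010000101→1 (0)
 26  11110110100001010→1 (0)
 27  11101101000010100→1 (1)
 28  11011010000101001→1 (0)
 29  10110100001010010→1 (0)
 30  01101000010100100→0 (0)
 31  11010000101001000→1 (0)
 32  10100001010010000→1 (1)
 33  01000010100100001→0 (0)
 34  10000101001000010→1 (1)
 35  00001010010000101→0 (0)
 36  00010100100001010→0 (1)
 37  00101001000010101→0 (0)
 38  01010010000101010→0 (1)
 39  10100100001010101→1 (1)
 40  01001000010101011→0 (0)
 41  10010000101010110→1 (0)
 42  00100001010101100→0 (0)
 43  01000010101011000→0 (0)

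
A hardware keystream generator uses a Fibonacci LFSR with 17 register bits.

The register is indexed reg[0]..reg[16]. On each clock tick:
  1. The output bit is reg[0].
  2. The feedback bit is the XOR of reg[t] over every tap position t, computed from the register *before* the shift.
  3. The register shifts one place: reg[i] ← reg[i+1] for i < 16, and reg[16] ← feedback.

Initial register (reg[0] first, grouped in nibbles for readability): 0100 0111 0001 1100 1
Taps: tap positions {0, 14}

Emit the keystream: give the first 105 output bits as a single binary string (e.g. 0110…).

step | reg (before) | out | fb
   0 | 01000111000111001 | 0 | 0
   1 | 10001110001110010 | 1 | 1
   2 | 00011100011100101 | 0 | 1
   3 | 00111000111001011 | 0 | 0
   4 | 01110001110010110 | 0 | 1
   5 | 11100011100101101 | 1 | 0
   6 | 11000111001011010 | 1 | 1
   7 | 10001110010110101 | 1 | 0
   8 | 00011100101101010 | 0 | 0
   9 | 00111001011010100 | 0 | 1
  10 | 01110010110101001 | 0 | 0
  11 | 11100101101010010 | 1 | 1
  12 | 11001011010100101 | 1 | 0
  13 | 10010110101001010 | 1 | 1
  14 | 00101101010010101 | 0 | 1
  15 | 01011010100101011 | 0 | 0
  16 | 10110101001010110 | 1 | 0
  17 | 01101010010101100 | 0 | 1
  18 | 11010100101011001 | 1 | 1
  19 | 10101001010110011 | 1 | 1
  20 | 01010010101100111 | 0 | 1
  21 | 10100101011001111 | 1 | 0
  22 | 01001010110011110 | 0 | 1
  23 | 10010101100111101 | 1 | 0
  24 | 00101011001111010 | 0 | 0
  25 | 01010110011110100 | 0 | 1
  26 | 10101100111101001 | 1 | 1
  27 | 01011001111010011 | 0 | 0
  28 | 10110011110100110 | 1 | 0
  29 | 01100111101001100 | 0 | 1
  30 | 11001111010011001 | 1 | 1
  31 | 10011110100110011 | 1 | 1
  32 | 00111101001100111 | 0 | 1
  33 | 01111010011001111 | 0 | 1
  34 | 11110100110011111 | 1 | 0
  35 | 11101001100111110 | 1 | 0
  36 | 11010011001111100 | 1 | 0
  37 | 10100110011111000 | 1 | 1
  38 | 01001100111110001 | 0 | 0
  39 | 10011001111100010 | 1 | 1
  40 | 00110011111000101 | 0 | 1
  41 | 01100111110001011 | 0 | 0
  42 | 11001111100010110 | 1 | 0
  43 | 10011111000101100 | 1 | 0
  44 | 00111110001011000 | 0 | 0
  45 | 01111100010110000 | 0 | 0
  46 | 11111000101100000 | 1 | 1
  47 | 11110001011000001 | 1 | 1
  48 | 11100010110000011 | 1 | 1
  49 | 11000101100000111 | 1 | 0
  50 | 10001011000001110 | 1 | 0
  51 | 00010110000011100 | 0 | 1
  52 | 00101100000111001 | 0 | 0
  53 | 01011000001110010 | 0 | 0
  54 | 10110000011100100 | 1 | 0
  55 | 01100000111001000 | 0 | 0
  56 | 11000001110010000 | 1 | 1
  57 | 10000011100100001 | 1 | 1
  58 | 00000111001000011 | 0 | 0
  59 | 00001110010000110 | 0 | 1
  60 | 00011100100001101 | 0 | 1
  61 | 00111001000011011 | 0 | 0
  62 | 01110010000110110 | 0 | 1
  63 | 11100100001101101 | 1 | 0
  64 | 11001000011011010 | 1 | 1
  65 | 10010000110110101 | 1 | 0
  66 | 00100001101101010 | 0 | 0
  67 | 01000011011010100 | 0 | 1
  68 | 10000110110101001 | 1 | 1
  69 | 00001101101010011 | 0 | 0
  70 | 00011011010100110 | 0 | 1
  71 | 00110110101001101 | 0 | 1
  72 | 01101101010011011 | 0 | 0
  73 | 11011010100110110 | 1 | 0
  74 | 10110101001101100 | 1 | 0
  75 | 01101010011011000 | 0 | 0
  76 | 11010100110110000 | 1 | 1
  77 | 10101001101100001 | 1 | 1
  78 | 01010011011000011 | 0 | 0
  79 | 10100110110000110 | 1 | 0
  80 | 01001101100001100 | 0 | 1
  81 | 10011011000011001 | 1 | 1
  82 | 00110110000110011 | 0 | 0
  83 | 01101100001100110 | 0 | 1
  84 | 11011000011001101 | 1 | 0
  85 | 10110000110011010 | 1 | 1
  86 | 01100001100110101 | 0 | 1
  87 | 11000011001101011 | 1 | 1
  88 | 10000110011010111 | 1 | 0
  89 | 00001100110101110 | 0 | 1
  90 | 00011001101011101 | 0 | 1
  91 | 00110011010111011 | 0 | 0
  92 | 01100110101110110 | 0 | 1
  93 | 11001101011101101 | 1 | 0
  94 | 10011010111011010 | 1 | 1
  95 | 00110101110110101 | 0 | 1
  96 | 01101011101101011 | 0 | 0
  97 | 11010111011010110 | 1 | 0
  98 | 10101110110101100 | 1 | 0
  99 | 01011101101011000 | 0 | 0
 100 | 10111011010110000 | 1 | 1
 101 | 01110110101100001 | 0 | 0
 102 | 11101101011000010 | 1 | 1
 103 | 11011010110000101 | 1 | 0
 104 | 10110101100001010 | 1 | 1

010001110001110010110101001010110011110100110011111000101100000111001000011011010100110110000110011010111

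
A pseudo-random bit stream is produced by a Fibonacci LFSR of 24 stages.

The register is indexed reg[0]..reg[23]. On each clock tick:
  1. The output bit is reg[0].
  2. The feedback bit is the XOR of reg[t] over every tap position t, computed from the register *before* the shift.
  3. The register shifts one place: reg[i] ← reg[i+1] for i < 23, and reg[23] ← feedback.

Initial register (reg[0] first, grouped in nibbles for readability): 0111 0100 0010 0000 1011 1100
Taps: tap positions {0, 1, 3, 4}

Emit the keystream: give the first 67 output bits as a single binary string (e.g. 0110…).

0111010000100000101111000111111101101111111000001000110000110001001

k : reg_k → out_k, fb_k
0: 011101000010000010111100 → 0, fb=0
1: 111010000100000101111000 → 1, fb=1
2: 110100001000001011110001 → 1, fb=1
3: 101000010000010111100011 → 1, fb=1
4: 010000100000101111000111 → 0, fb=1
5: 100001000001011110001111 → 1, fb=1
6: 000010000010111100011111 → 0, fb=1
7: 000100000101111000111111 → 0, fb=1
8: 001000001011110001111111 → 0, fb=0
9: 010000010111100011111110 → 0, fb=1
10: 100000101111000111111101 → 1, fb=1
11: 000001011110001111111011 → 0, fb=0
12: 000010111100011111110110 → 0, fb=1
13: 000101111000111111101101 → 0, fb=1
14: 001011110001111111011011 → 0, fb=1
15: 010111100011111110110111 → 0, fb=1
16: 101111000111111101101111 → 1, fb=1
17: 011110001111111011011111 → 0, fb=1
18: 111100011111110110111111 → 1, fb=1
19: 111000111111101101111111 → 1, fb=0
20: 110001111111011011111110 → 1, fb=0
21: 100011111110110111111100 → 1, fb=0
22: 000111111101101111111000 → 0, fb=0
23: 001111111011011111110000 → 0, fb=0
24: 011111110110111111100000 → 0, fb=1
25: 111111101101111111000001 → 1, fb=0
26: 111111011011111110000010 → 1, fb=0
27: 111110110111111100000100 → 1, fb=0
28: 111101101111111000001000 → 1, fb=1
29: 111011011111110000010001 → 1, fb=1
30: 110110111111100000100011 → 1, fb=0
31: 101101111111000001000110 → 1, fb=0
32: 011011111110000010001100 → 0, fb=0
33: 110111111100000100011000 → 1, fb=0
34: 101111111000001000110000 → 1, fb=1
35: 011111110000010001100001 → 0, fb=1
36: 111111100000100011000011 → 1, fb=0
37: 111111000001000110000110 → 1, fb=0
38: 111110000010001100001100 → 1, fb=0
39: 111100000100011000011000 → 1, fb=1
40: 111000001000110000110001 → 1, fb=0
41: 110000010001100001100010 → 1, fb=0
42: 100000100011000011000100 → 1, fb=1
43: 000001000110000110001001 → 0, fb=0
44: 000010001100001100010010 → 0, fb=1
45: 000100011000011000100101 → 0, fb=1
46: 001000110000110001001011 → 0, fb=0
47: 010001100001100010010110 → 0, fb=1
48: 100011000011000100101101 → 1, fb=0
49: 000110000110001001011010 → 0, fb=0
50: 001100001100010010110100 → 0, fb=1
51: 011000011000100101101001 → 0, fb=1
52: 110000110001001011010011 → 1, fb=0
53: 100001100010010110100110 → 1, fb=1
54: 000011000100101101001101 → 0, fb=1
55: 000110001001011010011011 → 0, fb=0
56: 001100010010110100110110 → 0, fb=1
57: 011000100101101001101101 → 0, fb=1
58: 110001001011010011011011 → 1, fb=0
59: 100010010110100110110110 → 1, fb=0
60: 000100101101001101101100 → 0, fb=1
61: 001001011010011011011001 → 0, fb=0
62: 010010110100110110110010 → 0, fb=0
63: 100101101001101101100100 → 1, fb=0
64: 001011010011011011001000 → 0, fb=1
65: 010110100110110110010001 → 0, fb=1
66: 101101001101101100100011 → 1, fb=0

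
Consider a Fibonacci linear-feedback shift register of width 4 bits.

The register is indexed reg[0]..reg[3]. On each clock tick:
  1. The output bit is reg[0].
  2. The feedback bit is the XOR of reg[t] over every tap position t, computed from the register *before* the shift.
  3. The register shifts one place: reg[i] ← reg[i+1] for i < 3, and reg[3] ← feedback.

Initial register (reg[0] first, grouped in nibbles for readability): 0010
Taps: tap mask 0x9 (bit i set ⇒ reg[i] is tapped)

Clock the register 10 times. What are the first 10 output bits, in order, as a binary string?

0010001111

k : reg_k → out_k, fb_k
0: 0010 → 0, fb=0
1: 0100 → 0, fb=0
2: 1000 → 1, fb=1
3: 0001 → 0, fb=1
4: 0011 → 0, fb=1
5: 0111 → 0, fb=1
6: 1111 → 1, fb=0
7: 1110 → 1, fb=1
8: 1101 → 1, fb=0
9: 1010 → 1, fb=1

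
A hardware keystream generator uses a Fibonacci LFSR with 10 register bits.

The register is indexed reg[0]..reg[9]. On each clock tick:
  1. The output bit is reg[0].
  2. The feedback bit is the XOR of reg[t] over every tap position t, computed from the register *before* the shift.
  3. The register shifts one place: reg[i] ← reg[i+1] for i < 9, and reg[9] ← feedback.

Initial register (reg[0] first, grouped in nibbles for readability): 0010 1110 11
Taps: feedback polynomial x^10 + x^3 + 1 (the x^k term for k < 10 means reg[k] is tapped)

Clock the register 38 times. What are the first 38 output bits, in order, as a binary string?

00101110110101100001100110110101000001

k : reg_k → out_k, fb_k
0: 0010111011 → 0, fb=0
1: 0101110110 → 0, fb=1
2: 1011101101 → 1, fb=0
3: 0111011010 → 0, fb=1
4: 1110110101 → 1, fb=1
5: 1101101011 → 1, fb=0
6: 1011010110 → 1, fb=0
7: 0110101100 → 0, fb=0
8: 1101011000 → 1, fb=0
9: 1010110000 → 1, fb=1
10: 0101100001 → 0, fb=1
11: 1011000011 → 1, fb=0
12: 0110000110 → 0, fb=0
13: 1100001100 → 1, fb=1
14: 1000011001 → 1, fb=1
15: 0000110011 → 0, fb=0
16: 0001100110 → 0, fb=1
17: 0011001101 → 0, fb=1
18: 0110011011 → 0, fb=0
19: 1100110110 → 1, fb=1
20: 1001101101 → 1, fb=0
21: 0011011010 → 0, fb=1
22: 0110110101 → 0, fb=0
23: 1101101010 → 1, fb=0
24: 1011010100 → 1, fb=0
25: 0110101000 → 0, fb=0
26: 1101010000 → 1, fb=0
27: 1010100000 → 1, fb=1
28: 0101000001 → 0, fb=1
29: 1010000011 → 1, fb=1
30: 0100000111 → 0, fb=0
31: 1000001110 → 1, fb=1
32: 0000011101 → 0, fb=0
33: 0000111010 → 0, fb=0
34: 0001110100 → 0, fb=1
35: 0011101001 → 0, fb=1
36: 0111010011 → 0, fb=1
37: 1110100111 → 1, fb=1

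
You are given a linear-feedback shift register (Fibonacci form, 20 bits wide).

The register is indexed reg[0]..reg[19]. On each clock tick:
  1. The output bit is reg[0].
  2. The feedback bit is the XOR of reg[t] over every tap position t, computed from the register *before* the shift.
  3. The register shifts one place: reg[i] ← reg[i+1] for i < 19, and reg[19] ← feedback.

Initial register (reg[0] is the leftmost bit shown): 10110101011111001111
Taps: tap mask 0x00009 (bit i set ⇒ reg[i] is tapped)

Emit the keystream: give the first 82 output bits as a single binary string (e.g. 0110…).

step | reg (before) | out | fb
   0 | 10110101011111001111 | 1 | 0
   1 | 01101010111110011110 | 0 | 0
   2 | 11010101111100111100 | 1 | 0
   3 | 10101011111001111000 | 1 | 1
   4 | 01010111110011110001 | 0 | 1
   5 | 10101111100111100011 | 1 | 1
   6 | 01011111001111000111 | 0 | 1
   7 | 10111110011110001111 | 1 | 0
   8 | 01111100111100011110 | 0 | 1
   9 | 11111001111000111101 | 1 | 0
  10 | 11110011110001111010 | 1 | 0
  11 | 11100111100011110100 | 1 | 1
  12 | 11001111000111101001 | 1 | 1
  13 | 10011110001111010011 | 1 | 0
  14 | 00111100011110100110 | 0 | 1
  15 | 01111000111101001101 | 0 | 1
  16 | 11110001111010011011 | 1 | 0
  17 | 11100011110100110110 | 1 | 1
  18 | 11000111101001101101 | 1 | 1
  19 | 10001111010011011011 | 1 | 1
  20 | 00011110100110110111 | 0 | 1
  21 | 00111101001101101111 | 0 | 1
  22 | 01111010011011011111 | 0 | 1
  23 | 11110100110110111111 | 1 | 0
  24 | 11101001101101111110 | 1 | 1
  25 | 11010011011011111101 | 1 | 0
  26 | 10100110110111111010 | 1 | 1
  27 | 01001101101111110101 | 0 | 0
  28 | 10011011011111101010 | 1 | 0
  29 | 00110110111111010100 | 0 | 1
  30 | 01101101111110101001 | 0 | 0
  31 | 11011011111101010010 | 1 | 0
  32 | 10110111111010100100 | 1 | 0
  33 | 01101111110101001000 | 0 | 0
  34 | 11011111101010010000 | 1 | 0
  35 | 10111111010100100000 | 1 | 0
  36 | 01111110101001000000 | 0 | 1
  37 | 11111101010010000001 | 1 | 0
  38 | 11111010100100000010 | 1 | 0
  39 | 11110101001000000100 | 1 | 0
  40 | 11101010010000001000 | 1 | 1
  41 | 11010100100000010001 | 1 | 0
  42 | 10101001000000100010 | 1 | 1
  43 | 01010010000001000101 | 0 | 1
  44 | 10100100000010001011 | 1 | 1
  45 | 01001000000100010111 | 0 | 0
  46 | 10010000001000101110 | 1 | 0
  47 | 00100000010001011100 | 0 | 0
  48 | 01000000100010111000 | 0 | 0
  49 | 10000001000101110000 | 1 | 1
  50 | 00000010001011100001 | 0 | 0
  51 | 00000100010111000010 | 0 | 0
  52 | 00001000101110000100 | 0 | 0
  53 | 00010001011100001000 | 0 | 1
  54 | 00100010111000010001 | 0 | 0
  55 | 01000101110000100010 | 0 | 0
  56 | 10001011100001000100 | 1 | 1
  57 | 00010111000010001001 | 0 | 1
  58 | 00101110000100010011 | 0 | 0
  59 | 01011100001000100110 | 0 | 1
  60 | 10111000010001001101 | 1 | 0
  61 | 01110000100010011010 | 0 | 1
  62 | 11100001000100110101 | 1 | 1
  63 | 11000010001001101011 | 1 | 1
  64 | 10000100010011010111 | 1 | 1
  65 | 00001000100110101111 | 0 | 0
  66 | 00010001001101011110 | 0 | 1
  67 | 00100010011010111101 | 0 | 0
  68 | 01000100110101111010 | 0 | 0
  69 | 10001001101011110100 | 1 | 1
  70 | 00010011010111101001 | 0 | 1
  71 | 00100110101111010011 | 0 | 0
  72 | 01001101011110100110 | 0 | 0
  73 | 10011010111101001100 | 1 | 0
  74 | 00110101111010011000 | 0 | 1
  75 | 01101011110100110001 | 0 | 0
  76 | 11010111101001100010 | 1 | 0
  77 | 10101111010011000100 | 1 | 1
  78 | 01011110100110001001 | 0 | 1
  79 | 10111101001100010011 | 1 | 0
  80 | 01111010011000100110 | 0 | 1
  81 | 11110100110001001101 | 1 | 0

1011010101111100111100011110100110110111111010100100000010001011100001000100110101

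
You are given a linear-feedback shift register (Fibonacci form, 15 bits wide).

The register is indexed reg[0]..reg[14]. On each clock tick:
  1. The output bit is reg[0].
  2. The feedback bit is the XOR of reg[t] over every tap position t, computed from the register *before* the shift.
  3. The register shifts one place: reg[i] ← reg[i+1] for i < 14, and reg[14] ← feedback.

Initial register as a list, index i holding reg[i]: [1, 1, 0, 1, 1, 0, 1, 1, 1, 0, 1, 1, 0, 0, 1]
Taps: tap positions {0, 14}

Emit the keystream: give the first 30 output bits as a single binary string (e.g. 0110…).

tick  register→output (feedback)
  0  110110111011001→1 (0)
  1  101101110110010→1 (1)
  2  011011101100101→0 (1)
  3  110111011001011→1 (0)
  4  101110110010110→1 (1)
  5  011101100101101→0 (1)
  6  111011001011011→1 (0)
  7  110110010110110→1 (1)
  8  101100101101101→1 (0)
  9  011001011011010→0 (0)
 10  110010110110100→1 (1)
 11  100101101101001→1 (0)
 12  001011011010010→0 (0)
 13  010110110100100→0 (0)
 14  101101101001000→1 (1)
 15  011011010010001→0 (1)
 16  110110100100011→1 (0)
 17  101101001000110→1 (1)
 18  011010010001101→0 (1)
 19  110100100011011→1 (0)
 20  101001000110110→1 (1)
 21  010010001101101→0 (1)
 22  100100011011011→1 (0)
 23  001000110110110→0 (0)
 24  010001101101100→0 (0)
 25  100011011011000→1 (1)
 26  000110110110001→0 (1)
 27  001101101100011→0 (1)
 28  011011011000111→0 (1)
 29  110110110001111→1 (0)

110110111011001011011010010001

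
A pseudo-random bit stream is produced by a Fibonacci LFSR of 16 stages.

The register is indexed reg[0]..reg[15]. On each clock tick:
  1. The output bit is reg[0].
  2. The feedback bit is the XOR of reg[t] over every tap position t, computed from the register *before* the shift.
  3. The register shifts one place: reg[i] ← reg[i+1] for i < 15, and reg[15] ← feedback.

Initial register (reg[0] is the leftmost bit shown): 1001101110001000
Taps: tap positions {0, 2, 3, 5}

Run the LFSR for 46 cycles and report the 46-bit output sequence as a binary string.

1001101110001000010110001110000011100000011110

k : reg_k → out_k, fb_k
0: 1001101110001000 → 1, fb=0
1: 0011011100010000 → 0, fb=1
2: 0110111000100001 → 0, fb=0
3: 1101110001000010 → 1, fb=1
4: 1011100010000101 → 1, fb=1
5: 0111000100001011 → 0, fb=0
6: 1110001000010110 → 1, fb=0
7: 1100010000101100 → 1, fb=0
8: 1000100001011000 → 1, fb=1
9: 0001000010110001 → 0, fb=1
10: 0010000101100011 → 0, fb=1
11: 0100001011000111 → 0, fb=0
12: 1000010110001110 → 1, fb=0
13: 0000101100011100 → 0, fb=0
14: 0001011000111000 → 0, fb=0
15: 0010110001110000 → 0, fb=0
16: 0101100011100000 → 0, fb=1
17: 1011000111000001 → 1, fb=1
18: 0110001110000011 → 0, fb=1
19: 1100011100000111 → 1, fb=0
20: 1000111000001110 → 1, fb=0
21: 0001110000011100 → 0, fb=0
22: 0011100000111000 → 0, fb=0
23: 0111000001110000 → 0, fb=0
24: 1110000011100000 → 1, fb=0
25: 1100000111000000 → 1, fb=1
26: 1000001110000001 → 1, fb=1
27: 0000011100000011 → 0, fb=1
28: 0000111000000111 → 0, fb=1
29: 0001110000001111 → 0, fb=0
30: 0011100000011110 → 0, fb=0
31: 0111000000111100 → 0, fb=0
32: 1110000001111000 → 1, fb=0
33: 1100000011110000 → 1, fb=1
34: 1000000111100001 → 1, fb=1
35: 0000001111000011 → 0, fb=0
36: 0000011110000110 → 0, fb=1
37: 0000111100001101 → 0, fb=1
38: 0001111000011011 → 0, fb=0
39: 0011110000110110 → 0, fb=1
40: 0111100001101101 → 0, fb=0
41: 1111000011011010 → 1, fb=1
42: 1110000110110101 → 1, fb=0
43: 1100001101101010 → 1, fb=1
44: 1000011011010101 → 1, fb=0
45: 0000110110101010 → 0, fb=1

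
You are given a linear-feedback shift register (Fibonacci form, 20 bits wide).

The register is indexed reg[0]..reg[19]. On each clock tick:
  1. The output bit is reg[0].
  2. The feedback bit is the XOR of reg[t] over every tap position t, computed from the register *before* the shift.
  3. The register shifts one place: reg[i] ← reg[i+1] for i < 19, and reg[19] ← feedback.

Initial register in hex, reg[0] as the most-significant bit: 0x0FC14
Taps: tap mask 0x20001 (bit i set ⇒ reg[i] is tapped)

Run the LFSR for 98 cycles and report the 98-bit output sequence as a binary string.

00001111110000010100100111000100100001000001111110111111101101110001100011100111100000011011100101

k : reg_k → out_k, fb_k
0: 00001111110000010100 → 0, fb=1
1: 00011111100000101001 → 0, fb=0
2: 00111111000001010010 → 0, fb=0
3: 01111110000010100100 → 0, fb=1
4: 11111100000101001001 → 1, fb=1
5: 11111000001010010011 → 1, fb=1
6: 11110000010100100111 → 1, fb=0
7: 11100000101001001110 → 1, fb=0
8: 11000001010010011100 → 1, fb=0
9: 10000010100100111000 → 1, fb=1
10: 00000101001001110001 → 0, fb=0
11: 00001010010011100010 → 0, fb=0
12: 00010100100111000100 → 0, fb=1
13: 00101001001110001001 → 0, fb=0
14: 01010010011100010010 → 0, fb=0
15: 10100100111000100100 → 1, fb=0
16: 01001001110001001000 → 0, fb=0
17: 10010011100010010000 → 1, fb=1
18: 00100111000100100001 → 0, fb=0
19: 01001110001001000010 → 0, fb=0
20: 10011100010010000100 → 1, fb=0
21: 00111000100100001000 → 0, fb=0
22: 01110001001000010000 → 0, fb=0
23: 11100010010000100000 → 1, fb=1
24: 11000100100001000001 → 1, fb=1
25: 10001001000010000011 → 1, fb=1
26: 00010010000100000111 → 0, fb=1
27: 00100100001000001111 → 0, fb=1
28: 01001000010000011111 → 0, fb=1
29: 10010000100000111111 → 1, fb=0
30: 00100001000001111110 → 0, fb=1
31: 01000010000011111101 → 0, fb=1
32: 10000100000111111011 → 1, fb=1
33: 00001000001111110111 → 0, fb=1
34: 00010000011111101111 → 0, fb=1
35: 00100000111111011111 → 0, fb=1
36: 01000001111110111111 → 0, fb=1
37: 10000011111101111111 → 1, fb=0
38: 00000111111011111110 → 0, fb=1
39: 00001111110111111101 → 0, fb=1
40: 00011111101111111011 → 0, fb=0
41: 00111111011111110110 → 0, fb=1
42: 01111110111111101101 → 0, fb=1
43: 11111101111111011011 → 1, fb=1
44: 11111011111110110111 → 1, fb=0
45: 11110111111101101110 → 1, fb=0
46: 11101111111011011100 → 1, fb=0
47: 11011111110110111000 → 1, fb=1
48: 10111111101101110001 → 1, fb=1
49: 01111111011011100011 → 0, fb=0
50: 11111110110111000110 → 1, fb=0
51: 11111101101110001100 → 1, fb=0
52: 11111011011100011000 → 1, fb=1
53: 11110110111000110001 → 1, fb=1
54: 11101101110001100011 → 1, fb=1
55: 11011011100011000111 → 1, fb=0
56: 10110111000110001110 → 1, fb=0
57: 01101110001100011100 → 0, fb=1
58: 11011100011000111001 → 1, fb=1
59: 10111000110001110011 → 1, fb=1
60: 01110001100011100111 → 0, fb=1
61: 11100011000111001111 → 1, fb=0
62: 11000110001110011110 → 1, fb=0
63: 10001100011100111100 → 1, fb=0
64: 00011000111001111000 → 0, fb=0
65: 00110001110011110000 → 0, fb=0
66: 01100011100111100000 → 0, fb=0
67: 11000111001111000000 → 1, fb=1
68: 10001110011110000001 → 1, fb=1
69: 00011100111100000011 → 0, fb=0
70: 00111001111000000110 → 0, fb=1
71: 01110011110000001101 → 0, fb=1
72: 11100111100000011011 → 1, fb=1
73: 11001111000000110111 → 1, fb=0
74: 10011110000001101110 → 1, fb=0
75: 00111100000011011100 → 0, fb=1
76: 01111000000110111001 → 0, fb=0
77: 11110000001101110010 → 1, fb=1
78: 11100000011011100101 → 1, fb=0
79: 11000000110111001010 → 1, fb=1
80: 10000001101110010101 → 1, fb=0
81: 00000011011100101010 → 0, fb=0
82: 00000110111001010100 → 0, fb=1
83: 00001101110010101001 → 0, fb=0
84: 00011011100101010010 → 0, fb=0
85: 00110111001010100100 → 0, fb=1
86: 01101110010101001001 → 0, fb=0
87: 11011100101010010010 → 1, fb=1
88: 10111001010100100101 → 1, fb=0
89: 01110010101001001010 → 0, fb=0
90: 11100101010010010100 → 1, fb=0
91: 11001010100100101000 → 1, fb=1
92: 10010101001001010001 → 1, fb=1
93: 00101010010010100011 → 0, fb=0
94: 01010100100101000110 → 0, fb=1
95: 10101001001010001101 → 1, fb=0
96: 01010010010100011010 → 0, fb=0
97: 10100100101000110100 → 1, fb=0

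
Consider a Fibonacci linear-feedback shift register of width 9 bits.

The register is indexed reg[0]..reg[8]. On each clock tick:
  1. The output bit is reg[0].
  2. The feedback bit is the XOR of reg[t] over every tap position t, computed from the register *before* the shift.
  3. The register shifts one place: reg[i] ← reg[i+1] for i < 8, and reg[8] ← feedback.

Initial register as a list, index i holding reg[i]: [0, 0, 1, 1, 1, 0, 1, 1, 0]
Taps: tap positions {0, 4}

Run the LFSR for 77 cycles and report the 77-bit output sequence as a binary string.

00111011010001111001111100110110001010100100011100011011010101110001001100010

step | reg (before) | out | fb
   0 | 001110110 | 0 | 1
   1 | 011101101 | 0 | 0
   2 | 111011010 | 1 | 0
   3 | 110110100 | 1 | 0
   4 | 101101000 | 1 | 1
   5 | 011010001 | 0 | 1
   6 | 110100011 | 1 | 1
   7 | 101000111 | 1 | 1
   8 | 010001111 | 0 | 0
   9 | 100011110 | 1 | 0
  10 | 000111100 | 0 | 1
  11 | 001111001 | 0 | 1
  12 | 011110011 | 0 | 1
  13 | 111100111 | 1 | 1
  14 | 111001111 | 1 | 1
  15 | 110011111 | 1 | 0
  16 | 100111110 | 1 | 0
  17 | 001111100 | 0 | 1
  18 | 011111001 | 0 | 1
  19 | 111110011 | 1 | 0
  20 | 111100110 | 1 | 1
  21 | 111001101 | 1 | 1
  22 | 110011011 | 1 | 0
  23 | 100110110 | 1 | 0
  24 | 001101100 | 0 | 0
  25 | 011011000 | 0 | 1
  26 | 110110001 | 1 | 0
  27 | 101100010 | 1 | 1
  28 | 011000101 | 0 | 0
  29 | 110001010 | 1 | 1
  30 | 100010101 | 1 | 0
  31 | 000101010 | 0 | 0
  32 | 001010100 | 0 | 1
  33 | 010101001 | 0 | 0
  34 | 101010010 | 1 | 0
  35 | 010100100 | 0 | 0
  36 | 101001000 | 1 | 1
  37 | 010010001 | 0 | 1
  38 | 100100011 | 1 | 1
  39 | 001000111 | 0 | 0
  40 | 010001110 | 0 | 0
  41 | 100011100 | 1 | 0
  42 | 000111000 | 0 | 1
  43 | 001110001 | 0 | 1
  44 | 011100011 | 0 | 0
  45 | 111000110 | 1 | 1
  46 | 110001101 | 1 | 1
  47 | 100011011 | 1 | 0
  48 | 000110110 | 0 | 1
  49 | 001101101 | 0 | 0
  50 | 011011010 | 0 | 1
  51 | 110110101 | 1 | 0
  52 | 101101010 | 1 | 1
  53 | 011010101 | 0 | 1
  54 | 110101011 | 1 | 1
  55 | 101010111 | 1 | 0
  56 | 010101110 | 0 | 0
  57 | 101011100 | 1 | 0
  58 | 010111000 | 0 | 1
  59 | 101110001 | 1 | 0
  60 | 011100010 | 0 | 0
  61 | 111000100 | 1 | 1
  62 | 110001001 | 1 | 1
  63 | 100010011 | 1 | 0
  64 | 000100110 | 0 | 0
  65 | 001001100 | 0 | 0
  66 | 010011000 | 0 | 1
  67 | 100110001 | 1 | 0
  68 | 001100010 | 0 | 0
  69 | 011000100 | 0 | 0
  70 | 110001000 | 1 | 1
  71 | 100010001 | 1 | 0
  72 | 000100010 | 0 | 0
  73 | 001000100 | 0 | 0
  74 | 010001000 | 0 | 0
  75 | 100010000 | 1 | 0
  76 | 000100000 | 0 | 0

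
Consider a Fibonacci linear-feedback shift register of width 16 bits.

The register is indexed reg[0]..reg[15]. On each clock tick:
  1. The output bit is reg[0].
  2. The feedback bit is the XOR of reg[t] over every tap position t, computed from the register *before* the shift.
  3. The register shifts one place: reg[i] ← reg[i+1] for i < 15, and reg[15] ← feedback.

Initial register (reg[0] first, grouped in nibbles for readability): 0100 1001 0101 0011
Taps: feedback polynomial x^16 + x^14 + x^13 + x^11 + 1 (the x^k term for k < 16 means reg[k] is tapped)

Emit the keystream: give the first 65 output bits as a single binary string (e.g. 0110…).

01001001010100110110011101010110101011001000001001101000111000010

k : reg_k → out_k, fb_k
0: 0100100101010011 → 0, fb=0
1: 1001001010100110 → 1, fb=1
2: 0010010101001101 → 0, fb=1
3: 0100101010011011 → 0, fb=0
4: 1001010100110110 → 1, fb=0
5: 0010101001101100 → 0, fb=1
6: 0101010011011001 → 0, fb=1
7: 1010100110110011 → 1, fb=1
8: 0101001101100111 → 0, fb=0
9: 1010011011001110 → 1, fb=1
10: 0100110110011101 → 0, fb=0
11: 1001101100111010 → 1, fb=1
12: 0011011001110101 → 0, fb=0
13: 0110110011101010 → 0, fb=1
14: 1101100111010101 → 1, fb=1
15: 1011001110101011 → 1, fb=0
16: 0110011101010110 → 0, fb=1
17: 1100111010101101 → 1, fb=0
18: 1001110101011010 → 1, fb=1
19: 0011101010110101 → 0, fb=0
20: 0111010101101010 → 0, fb=1
21: 1110101011010101 → 1, fb=1
22: 1101010110101011 → 1, fb=0
23: 1010101101010110 → 1, fb=0
24: 0101011010101100 → 0, fb=1
25: 1010110101011001 → 1, fb=0
26: 0101101010110010 → 0, fb=0
27: 1011010101100100 → 1, fb=0
28: 0110101011001000 → 0, fb=0
29: 1101010110010000 → 1, fb=0
30: 1010101100100000 → 1, fb=1
31: 0101011001000001 → 0, fb=0
32: 1010110010000010 → 1, fb=0
33: 0101100100000100 → 0, fb=1
34: 1011001000001001 → 1, fb=1
35: 0110010000010011 → 0, fb=0
36: 1100100000100110 → 1, fb=1
37: 1001000001001101 → 1, fb=0
38: 0010000010011010 → 0, fb=0
39: 0100000100110100 → 0, fb=0
40: 1000001001101000 → 1, fb=1
41: 0000010011010001 → 0, fb=1
42: 0000100110100011 → 0, fb=1
43: 0001001101000111 → 0, fb=0
44: 0010011010001110 → 0, fb=0
45: 0100110100011100 → 0, fb=0
46: 1001101000111000 → 1, fb=0
47: 0011010001110000 → 0, fb=1
48: 0110100011100001 → 0, fb=0
49: 1101000111000010 → 1, fb=0
50: 1010001110000100 → 1, fb=0
51: 0100011100001000 → 0, fb=0
52: 1000111000010000 → 1, fb=0
53: 0001110000100000 → 0, fb=0
54: 0011100001000000 → 0, fb=0
55: 0111000010000000 → 0, fb=0
56: 1110000100000000 → 1, fb=1
57: 1100001000000001 → 1, fb=1
58: 1000010000000011 → 1, fb=0
59: 0000100000000110 → 0, fb=0
60: 0001000000001100 → 0, fb=1
61: 0010000000011001 → 0, fb=1
62: 0100000000110011 → 0, fb=0
63: 1000000001100110 → 1, fb=1
64: 0000000011001101 → 0, fb=1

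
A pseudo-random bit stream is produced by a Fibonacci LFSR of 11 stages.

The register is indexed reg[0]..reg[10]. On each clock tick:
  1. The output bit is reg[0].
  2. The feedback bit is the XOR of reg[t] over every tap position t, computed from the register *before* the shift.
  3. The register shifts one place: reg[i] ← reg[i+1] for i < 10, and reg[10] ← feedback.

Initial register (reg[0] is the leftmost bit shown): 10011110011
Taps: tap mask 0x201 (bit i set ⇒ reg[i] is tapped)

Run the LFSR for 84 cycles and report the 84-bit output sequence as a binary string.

100111100110100110100100001110100000011011111111000110011000001111000000011000000000

tick  register→output (feedback)
  0  10011110011→1 (0)
  1  00111100110→0 (1)
  2  01111001101→0 (0)
  3  11110011010→1 (0)
  4  11100110100→1 (1)
  5  11001101001→1 (1)
  6  10011010011→1 (0)
  7  00110100110→0 (1)
  8  01101001101→0 (0)
  9  11010011010→1 (0)
 10  10100110100→1 (1)
 11  01001101001→0 (0)
 12  10011010010→1 (0)
 13  00110100100→0 (0)
 14  01101001000→0 (0)
 15  11010010000→1 (1)
 16  10100100001→1 (1)
 17  01001000011→0 (1)
 18  10010000111→1 (0)
 19  00100001110→0 (1)
 20  01000011101→0 (0)
 21  10000111010→1 (0)
 22  00001110100→0 (0)
 23  00011101000→0 (0)
 24  00111010000→0 (0)
 25  01110100000→0 (0)
 26  11101000000→1 (1)
 27  11010000001→1 (1)
 28  10100000011→1 (0)
 29  01000000110→0 (1)
 30  10000001101→1 (1)
 31  00000011011→0 (1)
 32  00000110111→0 (1)
 33  00001101111→0 (1)
 34  00011011111→0 (1)
 35  00110111111→0 (1)
 36  01101111111→0 (1)
 37  11011111111→1 (0)
 38  10111111110→1 (0)
 39  01111111100→0 (0)
 40  11111111000→1 (1)
 41  11111110001→1 (1)
 42  11111100011→1 (0)
 43  11111000110→1 (0)
 44  11110001100→1 (1)
 45  11100011001→1 (1)
 46  11000110011→1 (0)
 47  10001100110→1 (0)
 48  00011001100→0 (0)
 49  00110011000→0 (0)
 50  01100110000→0 (0)
 51  11001100000→1 (1)
 52  10011000001→1 (1)
 53  00110000011→0 (1)
 54  01100000111→0 (1)
 55  11000001111→1 (0)
 56  10000011110→1 (0)
 57  00000111100→0 (0)
 58  00001111000→0 (0)
 59  00011110000→0 (0)
 60  00111100000→0 (0)
 61  01111000000→0 (0)
 62  11110000000→1 (1)
 63  11100000001→1 (1)
 64  11000000011→1 (0)
 65  10000000110→1 (0)
 66  00000001100→0 (0)
 67  00000011000→0 (0)
 68  00000110000→0 (0)
 69  00001100000→0 (0)
 70  00011000000→0 (0)
 71  00110000000→0 (0)
 72  01100000000→0 (0)
 73  11000000000→1 (1)
 74  10000000001→1 (1)
 75  00000000011→0 (1)
 76  00000000111→0 (1)
 77  00000001111→0 (1)
 78  00000011111→0 (1)
 79  00000111111→0 (1)
 80  00001111111→0 (1)
 81  00011111111→0 (1)
 82  00111111111→0 (1)
 83  01111111111→0 (1)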